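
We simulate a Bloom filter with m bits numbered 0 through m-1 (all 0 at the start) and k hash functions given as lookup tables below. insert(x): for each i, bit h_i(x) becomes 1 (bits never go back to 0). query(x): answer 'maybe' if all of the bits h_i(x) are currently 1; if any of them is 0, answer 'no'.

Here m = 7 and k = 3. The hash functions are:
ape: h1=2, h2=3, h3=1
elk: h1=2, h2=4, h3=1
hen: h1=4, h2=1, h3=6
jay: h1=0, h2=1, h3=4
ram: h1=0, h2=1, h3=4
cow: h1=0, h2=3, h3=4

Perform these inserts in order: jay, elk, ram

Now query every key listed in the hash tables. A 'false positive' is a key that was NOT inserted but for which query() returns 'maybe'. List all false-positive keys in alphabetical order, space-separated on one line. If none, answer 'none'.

Start: bits=0000000
After insert 'jay': sets bits 0 1 4 -> bits=1100100
After insert 'elk': sets bits 1 2 4 -> bits=1110100
After insert 'ram': sets bits 0 1 4 -> bits=1110100
Not inserted: ape cow hen — query each against bits=1110100:
query ape: checks bit1=1, bit2=1, bit3=0 (has a 0) -> no => not a false positive
query cow: checks bit0=1, bit3=0, bit4=1 (has a 0) -> no => not a false positive
query hen: checks bit1=1, bit4=1, bit6=0 (has a 0) -> no => not a false positive
False positives (alphabetical): none

Answer: none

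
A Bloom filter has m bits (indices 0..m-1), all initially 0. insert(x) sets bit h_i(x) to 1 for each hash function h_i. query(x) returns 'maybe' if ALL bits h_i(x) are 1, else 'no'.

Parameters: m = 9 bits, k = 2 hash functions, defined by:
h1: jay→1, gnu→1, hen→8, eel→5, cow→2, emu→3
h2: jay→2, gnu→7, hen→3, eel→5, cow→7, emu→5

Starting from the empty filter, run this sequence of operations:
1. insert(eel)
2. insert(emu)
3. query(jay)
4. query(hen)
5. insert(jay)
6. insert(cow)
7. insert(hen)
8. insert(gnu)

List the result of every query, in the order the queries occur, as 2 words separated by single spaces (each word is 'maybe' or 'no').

Start: bits=000000000
Op 1: insert eel -> sets bits 5 -> bits=000001000
Op 2: insert emu -> sets bits 3 5 -> bits=000101000
Op 3: query jay -> checks bit1=0, bit2=0 (has a 0) -> no
Op 4: query hen -> checks bit3=1, bit8=0 (has a 0) -> no
Op 5: insert jay -> sets bits 1 2 -> bits=011101000
Op 6: insert cow -> sets bits 2 7 -> bits=011101010
Op 7: insert hen -> sets bits 3 8 -> bits=011101011
Op 8: insert gnu -> sets bits 1 7 -> bits=011101011
Query results in order: no no

Answer: no no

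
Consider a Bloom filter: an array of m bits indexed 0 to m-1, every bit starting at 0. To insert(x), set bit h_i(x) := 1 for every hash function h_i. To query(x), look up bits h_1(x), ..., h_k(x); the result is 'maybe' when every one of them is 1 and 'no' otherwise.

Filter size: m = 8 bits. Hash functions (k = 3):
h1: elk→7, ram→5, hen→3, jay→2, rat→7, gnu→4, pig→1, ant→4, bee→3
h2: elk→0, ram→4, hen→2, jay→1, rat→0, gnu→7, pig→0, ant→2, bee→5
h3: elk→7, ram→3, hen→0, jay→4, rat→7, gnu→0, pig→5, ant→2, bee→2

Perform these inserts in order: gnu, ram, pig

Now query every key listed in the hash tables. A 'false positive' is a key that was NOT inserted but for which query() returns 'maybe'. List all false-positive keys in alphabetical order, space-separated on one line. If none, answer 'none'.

Start: bits=00000000
After insert 'gnu': sets bits 0 4 7 -> bits=10001001
After insert 'ram': sets bits 3 4 5 -> bits=10011101
After insert 'pig': sets bits 0 1 5 -> bits=11011101
Not inserted: ant bee elk hen jay rat — query each against bits=11011101:
query ant: checks bit2=0, bit4=1 (has a 0) -> no => not a false positive
query bee: checks bit2=0, bit3=1, bit5=1 (has a 0) -> no => not a false positive
query elk: checks bit0=1, bit7=1 (all 1) -> maybe => FALSE POSITIVE
query hen: checks bit0=1, bit2=0, bit3=1 (has a 0) -> no => not a false positive
query jay: checks bit1=1, bit2=0, bit4=1 (has a 0) -> no => not a false positive
query rat: checks bit0=1, bit7=1 (all 1) -> maybe => FALSE POSITIVE
False positives (alphabetical): elk rat

Answer: elk rat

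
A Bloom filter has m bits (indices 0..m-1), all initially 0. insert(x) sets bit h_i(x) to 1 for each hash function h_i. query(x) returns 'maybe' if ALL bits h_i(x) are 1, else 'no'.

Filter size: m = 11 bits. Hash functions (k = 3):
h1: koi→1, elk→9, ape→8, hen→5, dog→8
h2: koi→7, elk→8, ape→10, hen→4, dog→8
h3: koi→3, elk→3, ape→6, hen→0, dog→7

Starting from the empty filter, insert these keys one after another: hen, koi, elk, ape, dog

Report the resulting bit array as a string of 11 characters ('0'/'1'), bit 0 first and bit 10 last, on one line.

Answer: 11011111111

Derivation:
Start: bits=00000000000
After insert 'hen': sets bits 0 4 5 -> bits=10001100000
After insert 'koi': sets bits 1 3 7 -> bits=11011101000
After insert 'elk': sets bits 3 8 9 -> bits=11011101110
After insert 'ape': sets bits 6 8 10 -> bits=11011111111
After insert 'dog': sets bits 7 8 -> bits=11011111111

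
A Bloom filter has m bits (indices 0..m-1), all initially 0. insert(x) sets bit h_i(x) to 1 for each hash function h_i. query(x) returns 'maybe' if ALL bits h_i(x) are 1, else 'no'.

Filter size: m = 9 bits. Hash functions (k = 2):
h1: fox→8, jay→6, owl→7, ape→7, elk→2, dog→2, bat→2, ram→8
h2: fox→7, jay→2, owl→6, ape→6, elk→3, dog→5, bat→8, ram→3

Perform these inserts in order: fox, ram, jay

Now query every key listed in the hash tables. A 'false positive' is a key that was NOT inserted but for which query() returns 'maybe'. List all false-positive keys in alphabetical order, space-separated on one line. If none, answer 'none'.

Answer: ape bat elk owl

Derivation:
Start: bits=000000000
After insert 'fox': sets bits 7 8 -> bits=000000011
After insert 'ram': sets bits 3 8 -> bits=000100011
After insert 'jay': sets bits 2 6 -> bits=001100111
Not inserted: ape bat dog elk owl — query each against bits=001100111:
query ape: checks bit6=1, bit7=1 (all 1) -> maybe => FALSE POSITIVE
query bat: checks bit2=1, bit8=1 (all 1) -> maybe => FALSE POSITIVE
query dog: checks bit2=1, bit5=0 (has a 0) -> no => not a false positive
query elk: checks bit2=1, bit3=1 (all 1) -> maybe => FALSE POSITIVE
query owl: checks bit6=1, bit7=1 (all 1) -> maybe => FALSE POSITIVE
False positives (alphabetical): ape bat elk owl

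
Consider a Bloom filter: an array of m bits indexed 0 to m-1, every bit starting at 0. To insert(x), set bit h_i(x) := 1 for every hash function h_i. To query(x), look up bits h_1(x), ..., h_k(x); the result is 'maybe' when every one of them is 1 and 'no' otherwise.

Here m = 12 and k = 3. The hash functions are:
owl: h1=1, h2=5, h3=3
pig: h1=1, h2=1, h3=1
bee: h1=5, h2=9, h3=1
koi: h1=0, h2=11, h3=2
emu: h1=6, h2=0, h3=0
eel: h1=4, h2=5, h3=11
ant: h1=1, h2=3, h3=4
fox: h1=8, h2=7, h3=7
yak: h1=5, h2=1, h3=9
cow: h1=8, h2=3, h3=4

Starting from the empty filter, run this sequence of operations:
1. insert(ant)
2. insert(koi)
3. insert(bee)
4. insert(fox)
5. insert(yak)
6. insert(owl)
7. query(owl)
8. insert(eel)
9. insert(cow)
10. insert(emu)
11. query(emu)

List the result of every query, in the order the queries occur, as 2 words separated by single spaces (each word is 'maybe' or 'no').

Answer: maybe maybe

Derivation:
Start: bits=000000000000
Op 1: insert ant -> sets bits 1 3 4 -> bits=010110000000
Op 2: insert koi -> sets bits 0 2 11 -> bits=111110000001
Op 3: insert bee -> sets bits 1 5 9 -> bits=111111000101
Op 4: insert fox -> sets bits 7 8 -> bits=111111011101
Op 5: insert yak -> sets bits 1 5 9 -> bits=111111011101
Op 6: insert owl -> sets bits 1 3 5 -> bits=111111011101
Op 7: query owl -> checks bit1=1, bit3=1, bit5=1 (all 1) -> maybe
Op 8: insert eel -> sets bits 4 5 11 -> bits=111111011101
Op 9: insert cow -> sets bits 3 4 8 -> bits=111111011101
Op 10: insert emu -> sets bits 0 6 -> bits=111111111101
Op 11: query emu -> checks bit0=1, bit6=1 (all 1) -> maybe
Query results in order: maybe maybe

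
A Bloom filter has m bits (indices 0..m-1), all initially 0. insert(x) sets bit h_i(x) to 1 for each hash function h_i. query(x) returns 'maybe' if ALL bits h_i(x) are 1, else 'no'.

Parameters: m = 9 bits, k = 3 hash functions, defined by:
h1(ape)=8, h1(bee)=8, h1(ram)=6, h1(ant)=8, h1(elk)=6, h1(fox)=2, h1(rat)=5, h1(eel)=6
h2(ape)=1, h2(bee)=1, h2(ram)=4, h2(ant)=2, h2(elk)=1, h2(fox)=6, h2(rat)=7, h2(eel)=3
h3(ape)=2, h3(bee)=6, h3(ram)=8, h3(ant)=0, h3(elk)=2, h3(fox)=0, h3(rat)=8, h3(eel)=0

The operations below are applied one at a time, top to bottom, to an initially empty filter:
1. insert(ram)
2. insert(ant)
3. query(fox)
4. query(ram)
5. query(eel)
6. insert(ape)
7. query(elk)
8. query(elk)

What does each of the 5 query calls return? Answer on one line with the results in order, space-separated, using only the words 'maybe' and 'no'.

Start: bits=000000000
Op 1: insert ram -> sets bits 4 6 8 -> bits=000010101
Op 2: insert ant -> sets bits 0 2 8 -> bits=101010101
Op 3: query fox -> checks bit0=1, bit2=1, bit6=1 (all 1) -> maybe
Op 4: query ram -> checks bit4=1, bit6=1, bit8=1 (all 1) -> maybe
Op 5: query eel -> checks bit0=1, bit3=0, bit6=1 (has a 0) -> no
Op 6: insert ape -> sets bits 1 2 8 -> bits=111010101
Op 7: query elk -> checks bit1=1, bit2=1, bit6=1 (all 1) -> maybe
Op 8: query elk -> checks bit1=1, bit2=1, bit6=1 (all 1) -> maybe
Query results in order: maybe maybe no maybe maybe

Answer: maybe maybe no maybe maybe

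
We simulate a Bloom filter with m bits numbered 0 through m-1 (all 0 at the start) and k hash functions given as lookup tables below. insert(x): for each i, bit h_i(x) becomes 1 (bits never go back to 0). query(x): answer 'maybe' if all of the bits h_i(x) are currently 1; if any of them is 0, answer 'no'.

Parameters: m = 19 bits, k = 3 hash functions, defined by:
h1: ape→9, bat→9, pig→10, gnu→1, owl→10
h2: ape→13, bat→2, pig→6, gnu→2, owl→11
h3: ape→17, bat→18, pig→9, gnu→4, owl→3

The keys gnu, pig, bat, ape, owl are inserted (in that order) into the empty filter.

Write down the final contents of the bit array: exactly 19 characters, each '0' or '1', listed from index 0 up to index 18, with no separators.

Start: bits=0000000000000000000
After insert 'gnu': sets bits 1 2 4 -> bits=0110100000000000000
After insert 'pig': sets bits 6 9 10 -> bits=0110101001100000000
After insert 'bat': sets bits 2 9 18 -> bits=0110101001100000001
After insert 'ape': sets bits 9 13 17 -> bits=0110101001100100011
After insert 'owl': sets bits 3 10 11 -> bits=0111101001110100011

Answer: 0111101001110100011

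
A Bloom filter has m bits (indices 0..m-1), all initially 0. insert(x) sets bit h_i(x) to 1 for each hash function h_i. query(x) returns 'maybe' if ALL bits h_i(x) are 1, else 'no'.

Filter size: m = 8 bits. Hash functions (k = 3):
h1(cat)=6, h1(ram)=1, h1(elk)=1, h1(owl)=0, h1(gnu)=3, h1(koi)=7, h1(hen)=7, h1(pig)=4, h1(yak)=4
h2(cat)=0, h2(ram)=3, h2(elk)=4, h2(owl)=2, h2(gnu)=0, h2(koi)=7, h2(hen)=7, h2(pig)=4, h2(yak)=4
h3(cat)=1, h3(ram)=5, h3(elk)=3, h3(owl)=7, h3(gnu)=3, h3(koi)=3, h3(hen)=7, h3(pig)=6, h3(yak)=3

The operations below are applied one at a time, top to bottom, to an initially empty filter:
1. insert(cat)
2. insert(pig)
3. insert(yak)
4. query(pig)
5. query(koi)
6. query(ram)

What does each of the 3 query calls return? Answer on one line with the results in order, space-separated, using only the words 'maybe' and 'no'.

Answer: maybe no no

Derivation:
Start: bits=00000000
Op 1: insert cat -> sets bits 0 1 6 -> bits=11000010
Op 2: insert pig -> sets bits 4 6 -> bits=11001010
Op 3: insert yak -> sets bits 3 4 -> bits=11011010
Op 4: query pig -> checks bit4=1, bit6=1 (all 1) -> maybe
Op 5: query koi -> checks bit3=1, bit7=0 (has a 0) -> no
Op 6: query ram -> checks bit1=1, bit3=1, bit5=0 (has a 0) -> no
Query results in order: maybe no no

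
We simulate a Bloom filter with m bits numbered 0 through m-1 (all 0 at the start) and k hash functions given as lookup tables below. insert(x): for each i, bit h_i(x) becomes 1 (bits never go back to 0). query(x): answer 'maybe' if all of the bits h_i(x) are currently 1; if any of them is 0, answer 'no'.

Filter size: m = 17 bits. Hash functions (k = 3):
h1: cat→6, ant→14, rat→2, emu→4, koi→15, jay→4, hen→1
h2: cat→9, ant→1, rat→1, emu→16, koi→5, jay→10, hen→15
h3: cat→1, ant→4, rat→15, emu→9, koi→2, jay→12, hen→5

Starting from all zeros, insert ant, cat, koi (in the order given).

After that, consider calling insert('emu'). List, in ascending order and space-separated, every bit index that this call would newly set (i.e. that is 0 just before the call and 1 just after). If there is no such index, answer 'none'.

Start: bits=00000000000000000
After insert 'ant': sets bits 1 4 14 -> bits=01001000000000100
After insert 'cat': sets bits 1 6 9 -> bits=01001010010000100
After insert 'koi': sets bits 2 5 15 -> bits=01101110010000110
insert 'emu' would touch bits 4 9 16; currently bit4=1, bit9=1, bit16=0
Bits that are 0 among those (would change 0->1): 16

Answer: 16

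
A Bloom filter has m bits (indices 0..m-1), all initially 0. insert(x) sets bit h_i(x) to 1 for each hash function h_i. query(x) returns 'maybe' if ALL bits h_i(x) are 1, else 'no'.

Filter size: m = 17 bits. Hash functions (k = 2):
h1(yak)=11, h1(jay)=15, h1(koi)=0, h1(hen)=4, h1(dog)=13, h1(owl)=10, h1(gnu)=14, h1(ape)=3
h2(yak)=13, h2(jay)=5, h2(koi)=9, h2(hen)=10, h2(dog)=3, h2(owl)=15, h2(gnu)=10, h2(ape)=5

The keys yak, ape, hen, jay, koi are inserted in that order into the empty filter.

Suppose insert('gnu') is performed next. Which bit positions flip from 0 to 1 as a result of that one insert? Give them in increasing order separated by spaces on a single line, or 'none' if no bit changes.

Start: bits=00000000000000000
After insert 'yak': sets bits 11 13 -> bits=00000000000101000
After insert 'ape': sets bits 3 5 -> bits=00010100000101000
After insert 'hen': sets bits 4 10 -> bits=00011100001101000
After insert 'jay': sets bits 5 15 -> bits=00011100001101010
After insert 'koi': sets bits 0 9 -> bits=10011100011101010
insert 'gnu' would touch bits 10 14; currently bit10=1, bit14=0
Bits that are 0 among those (would change 0->1): 14

Answer: 14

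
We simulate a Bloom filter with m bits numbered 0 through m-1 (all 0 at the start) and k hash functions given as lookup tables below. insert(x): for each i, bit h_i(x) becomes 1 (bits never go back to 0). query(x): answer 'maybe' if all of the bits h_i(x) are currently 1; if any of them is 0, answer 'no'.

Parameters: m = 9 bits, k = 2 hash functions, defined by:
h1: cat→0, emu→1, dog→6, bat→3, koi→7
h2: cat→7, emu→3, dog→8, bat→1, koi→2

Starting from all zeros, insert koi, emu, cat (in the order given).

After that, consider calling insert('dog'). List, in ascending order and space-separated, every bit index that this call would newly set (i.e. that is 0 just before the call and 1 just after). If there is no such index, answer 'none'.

Start: bits=000000000
After insert 'koi': sets bits 2 7 -> bits=001000010
After insert 'emu': sets bits 1 3 -> bits=011100010
After insert 'cat': sets bits 0 7 -> bits=111100010
insert 'dog' would touch bits 6 8; currently bit6=0, bit8=0
Bits that are 0 among those (would change 0->1): 6 8

Answer: 6 8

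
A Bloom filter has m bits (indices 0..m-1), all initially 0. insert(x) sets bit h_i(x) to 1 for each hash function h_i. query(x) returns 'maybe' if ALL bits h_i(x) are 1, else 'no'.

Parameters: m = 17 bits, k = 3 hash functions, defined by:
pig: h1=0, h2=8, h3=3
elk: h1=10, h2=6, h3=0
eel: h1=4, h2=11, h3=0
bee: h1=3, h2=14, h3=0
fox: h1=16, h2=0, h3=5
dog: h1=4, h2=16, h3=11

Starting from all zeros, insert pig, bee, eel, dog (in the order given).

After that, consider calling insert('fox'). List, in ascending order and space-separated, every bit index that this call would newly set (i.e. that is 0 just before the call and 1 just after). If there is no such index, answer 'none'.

Start: bits=00000000000000000
After insert 'pig': sets bits 0 3 8 -> bits=10010000100000000
After insert 'bee': sets bits 0 3 14 -> bits=10010000100000100
After insert 'eel': sets bits 0 4 11 -> bits=10011000100100100
After insert 'dog': sets bits 4 11 16 -> bits=10011000100100101
insert 'fox' would touch bits 0 5 16; currently bit0=1, bit5=0, bit16=1
Bits that are 0 among those (would change 0->1): 5

Answer: 5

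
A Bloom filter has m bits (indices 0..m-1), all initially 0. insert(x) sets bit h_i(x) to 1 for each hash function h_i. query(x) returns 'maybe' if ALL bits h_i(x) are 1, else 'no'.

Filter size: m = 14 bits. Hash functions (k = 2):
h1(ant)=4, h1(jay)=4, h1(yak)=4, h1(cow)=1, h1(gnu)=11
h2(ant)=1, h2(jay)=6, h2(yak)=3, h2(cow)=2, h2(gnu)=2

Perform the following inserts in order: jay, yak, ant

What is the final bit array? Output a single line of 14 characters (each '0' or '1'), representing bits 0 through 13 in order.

Start: bits=00000000000000
After insert 'jay': sets bits 4 6 -> bits=00001010000000
After insert 'yak': sets bits 3 4 -> bits=00011010000000
After insert 'ant': sets bits 1 4 -> bits=01011010000000

Answer: 01011010000000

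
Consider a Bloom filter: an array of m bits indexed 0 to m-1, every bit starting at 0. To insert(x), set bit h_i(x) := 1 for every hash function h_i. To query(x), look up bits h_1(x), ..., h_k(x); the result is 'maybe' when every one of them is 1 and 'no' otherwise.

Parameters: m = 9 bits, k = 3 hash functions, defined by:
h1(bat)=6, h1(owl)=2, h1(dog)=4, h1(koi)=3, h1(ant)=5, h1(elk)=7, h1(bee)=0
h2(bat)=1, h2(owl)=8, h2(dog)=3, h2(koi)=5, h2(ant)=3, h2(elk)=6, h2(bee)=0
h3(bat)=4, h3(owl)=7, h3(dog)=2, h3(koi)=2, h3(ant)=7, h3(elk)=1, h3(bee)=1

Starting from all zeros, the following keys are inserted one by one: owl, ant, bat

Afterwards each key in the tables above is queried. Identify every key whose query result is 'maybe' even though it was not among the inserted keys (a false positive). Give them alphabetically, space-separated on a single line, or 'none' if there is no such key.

Start: bits=000000000
After insert 'owl': sets bits 2 7 8 -> bits=001000011
After insert 'ant': sets bits 3 5 7 -> bits=001101011
After insert 'bat': sets bits 1 4 6 -> bits=011111111
Not inserted: bee dog elk koi — query each against bits=011111111:
query bee: checks bit0=0, bit1=1 (has a 0) -> no => not a false positive
query dog: checks bit2=1, bit3=1, bit4=1 (all 1) -> maybe => FALSE POSITIVE
query elk: checks bit1=1, bit6=1, bit7=1 (all 1) -> maybe => FALSE POSITIVE
query koi: checks bit2=1, bit3=1, bit5=1 (all 1) -> maybe => FALSE POSITIVE
False positives (alphabetical): dog elk koi

Answer: dog elk koi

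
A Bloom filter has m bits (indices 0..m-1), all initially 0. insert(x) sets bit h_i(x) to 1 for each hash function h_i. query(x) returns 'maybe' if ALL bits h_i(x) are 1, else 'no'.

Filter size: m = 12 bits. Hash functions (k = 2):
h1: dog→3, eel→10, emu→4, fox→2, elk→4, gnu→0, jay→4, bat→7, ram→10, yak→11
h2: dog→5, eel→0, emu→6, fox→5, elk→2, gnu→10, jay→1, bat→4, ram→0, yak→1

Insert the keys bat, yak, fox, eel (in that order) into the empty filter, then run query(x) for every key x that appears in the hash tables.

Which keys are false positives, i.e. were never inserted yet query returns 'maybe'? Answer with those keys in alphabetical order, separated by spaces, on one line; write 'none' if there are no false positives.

Answer: elk gnu jay ram

Derivation:
Start: bits=000000000000
After insert 'bat': sets bits 4 7 -> bits=000010010000
After insert 'yak': sets bits 1 11 -> bits=010010010001
After insert 'fox': sets bits 2 5 -> bits=011011010001
After insert 'eel': sets bits 0 10 -> bits=111011010011
Not inserted: dog elk emu gnu jay ram — query each against bits=111011010011:
query dog: checks bit3=0, bit5=1 (has a 0) -> no => not a false positive
query elk: checks bit2=1, bit4=1 (all 1) -> maybe => FALSE POSITIVE
query emu: checks bit4=1, bit6=0 (has a 0) -> no => not a false positive
query gnu: checks bit0=1, bit10=1 (all 1) -> maybe => FALSE POSITIVE
query jay: checks bit1=1, bit4=1 (all 1) -> maybe => FALSE POSITIVE
query ram: checks bit0=1, bit10=1 (all 1) -> maybe => FALSE POSITIVE
False positives (alphabetical): elk gnu jay ram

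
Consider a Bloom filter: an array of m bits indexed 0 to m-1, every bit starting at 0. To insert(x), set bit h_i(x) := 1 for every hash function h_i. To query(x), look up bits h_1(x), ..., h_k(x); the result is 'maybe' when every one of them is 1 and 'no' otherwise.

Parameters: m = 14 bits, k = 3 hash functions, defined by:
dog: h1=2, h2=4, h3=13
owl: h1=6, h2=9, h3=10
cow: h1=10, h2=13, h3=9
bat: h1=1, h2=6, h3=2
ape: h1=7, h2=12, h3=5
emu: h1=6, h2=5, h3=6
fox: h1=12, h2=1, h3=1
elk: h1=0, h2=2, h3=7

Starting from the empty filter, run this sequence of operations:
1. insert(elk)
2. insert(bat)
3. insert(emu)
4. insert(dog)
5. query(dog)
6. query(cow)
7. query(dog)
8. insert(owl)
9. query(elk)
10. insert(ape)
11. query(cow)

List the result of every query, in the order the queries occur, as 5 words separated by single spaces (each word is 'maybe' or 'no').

Answer: maybe no maybe maybe maybe

Derivation:
Start: bits=00000000000000
Op 1: insert elk -> sets bits 0 2 7 -> bits=10100001000000
Op 2: insert bat -> sets bits 1 2 6 -> bits=11100011000000
Op 3: insert emu -> sets bits 5 6 -> bits=11100111000000
Op 4: insert dog -> sets bits 2 4 13 -> bits=11101111000001
Op 5: query dog -> checks bit2=1, bit4=1, bit13=1 (all 1) -> maybe
Op 6: query cow -> checks bit9=0, bit10=0, bit13=1 (has a 0) -> no
Op 7: query dog -> checks bit2=1, bit4=1, bit13=1 (all 1) -> maybe
Op 8: insert owl -> sets bits 6 9 10 -> bits=11101111011001
Op 9: query elk -> checks bit0=1, bit2=1, bit7=1 (all 1) -> maybe
Op 10: insert ape -> sets bits 5 7 12 -> bits=11101111011011
Op 11: query cow -> checks bit9=1, bit10=1, bit13=1 (all 1) -> maybe
Query results in order: maybe no maybe maybe maybe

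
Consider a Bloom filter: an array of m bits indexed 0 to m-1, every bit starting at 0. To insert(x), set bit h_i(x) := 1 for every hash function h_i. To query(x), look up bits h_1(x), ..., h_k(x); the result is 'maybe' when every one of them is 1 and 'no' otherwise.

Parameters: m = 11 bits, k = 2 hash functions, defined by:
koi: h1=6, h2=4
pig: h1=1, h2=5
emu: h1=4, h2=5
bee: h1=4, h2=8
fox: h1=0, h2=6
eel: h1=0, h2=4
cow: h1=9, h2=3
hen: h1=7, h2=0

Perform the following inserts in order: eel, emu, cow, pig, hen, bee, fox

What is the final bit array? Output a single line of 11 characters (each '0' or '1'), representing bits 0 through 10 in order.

Answer: 11011111110

Derivation:
Start: bits=00000000000
After insert 'eel': sets bits 0 4 -> bits=10001000000
After insert 'emu': sets bits 4 5 -> bits=10001100000
After insert 'cow': sets bits 3 9 -> bits=10011100010
After insert 'pig': sets bits 1 5 -> bits=11011100010
After insert 'hen': sets bits 0 7 -> bits=11011101010
After insert 'bee': sets bits 4 8 -> bits=11011101110
After insert 'fox': sets bits 0 6 -> bits=11011111110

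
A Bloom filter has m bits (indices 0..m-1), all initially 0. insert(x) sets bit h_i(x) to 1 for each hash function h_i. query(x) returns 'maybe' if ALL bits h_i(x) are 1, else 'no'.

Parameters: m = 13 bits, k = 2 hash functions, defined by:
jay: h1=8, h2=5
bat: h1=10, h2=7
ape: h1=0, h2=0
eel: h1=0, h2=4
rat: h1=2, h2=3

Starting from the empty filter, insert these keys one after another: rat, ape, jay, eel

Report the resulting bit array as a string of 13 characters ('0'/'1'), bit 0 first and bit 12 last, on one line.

Answer: 1011110010000

Derivation:
Start: bits=0000000000000
After insert 'rat': sets bits 2 3 -> bits=0011000000000
After insert 'ape': sets bits 0 -> bits=1011000000000
After insert 'jay': sets bits 5 8 -> bits=1011010010000
After insert 'eel': sets bits 0 4 -> bits=1011110010000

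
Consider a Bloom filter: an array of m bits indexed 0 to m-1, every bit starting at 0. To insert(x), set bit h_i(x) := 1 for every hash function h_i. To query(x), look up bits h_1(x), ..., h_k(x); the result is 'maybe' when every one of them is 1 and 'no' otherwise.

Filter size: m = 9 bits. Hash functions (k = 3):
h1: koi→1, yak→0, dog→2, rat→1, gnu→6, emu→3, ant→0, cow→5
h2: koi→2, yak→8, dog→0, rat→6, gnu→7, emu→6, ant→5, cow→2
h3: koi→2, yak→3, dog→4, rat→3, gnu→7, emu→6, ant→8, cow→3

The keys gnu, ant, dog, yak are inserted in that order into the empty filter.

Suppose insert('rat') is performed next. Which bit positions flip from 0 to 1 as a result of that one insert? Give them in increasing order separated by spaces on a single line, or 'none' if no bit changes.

Start: bits=000000000
After insert 'gnu': sets bits 6 7 -> bits=000000110
After insert 'ant': sets bits 0 5 8 -> bits=100001111
After insert 'dog': sets bits 0 2 4 -> bits=101011111
After insert 'yak': sets bits 0 3 8 -> bits=101111111
insert 'rat' would touch bits 1 3 6; currently bit1=0, bit3=1, bit6=1
Bits that are 0 among those (would change 0->1): 1

Answer: 1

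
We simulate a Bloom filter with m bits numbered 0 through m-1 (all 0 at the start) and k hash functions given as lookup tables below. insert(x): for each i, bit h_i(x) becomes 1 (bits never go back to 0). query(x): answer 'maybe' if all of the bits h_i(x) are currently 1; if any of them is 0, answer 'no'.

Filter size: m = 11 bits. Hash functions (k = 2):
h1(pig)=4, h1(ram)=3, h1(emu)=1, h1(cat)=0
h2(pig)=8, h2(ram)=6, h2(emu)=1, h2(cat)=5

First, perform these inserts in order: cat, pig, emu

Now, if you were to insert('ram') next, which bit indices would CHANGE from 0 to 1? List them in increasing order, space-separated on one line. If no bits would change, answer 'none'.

Start: bits=00000000000
After insert 'cat': sets bits 0 5 -> bits=10000100000
After insert 'pig': sets bits 4 8 -> bits=10001100100
After insert 'emu': sets bits 1 -> bits=11001100100
insert 'ram' would touch bits 3 6; currently bit3=0, bit6=0
Bits that are 0 among those (would change 0->1): 3 6

Answer: 3 6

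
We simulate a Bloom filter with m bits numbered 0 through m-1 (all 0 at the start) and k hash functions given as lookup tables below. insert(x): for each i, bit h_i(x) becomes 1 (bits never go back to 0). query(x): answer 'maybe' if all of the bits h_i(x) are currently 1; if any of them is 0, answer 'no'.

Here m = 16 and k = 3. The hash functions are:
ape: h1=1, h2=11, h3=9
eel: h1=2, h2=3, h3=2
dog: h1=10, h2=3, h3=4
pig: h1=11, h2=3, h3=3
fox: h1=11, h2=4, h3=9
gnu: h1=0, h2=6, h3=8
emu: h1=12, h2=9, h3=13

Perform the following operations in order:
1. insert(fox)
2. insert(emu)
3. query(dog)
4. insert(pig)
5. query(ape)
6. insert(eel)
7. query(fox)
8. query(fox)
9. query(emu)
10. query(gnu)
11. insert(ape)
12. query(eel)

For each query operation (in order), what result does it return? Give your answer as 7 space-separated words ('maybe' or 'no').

Start: bits=0000000000000000
Op 1: insert fox -> sets bits 4 9 11 -> bits=0000100001010000
Op 2: insert emu -> sets bits 9 12 13 -> bits=0000100001011100
Op 3: query dog -> checks bit3=0, bit4=1, bit10=0 (has a 0) -> no
Op 4: insert pig -> sets bits 3 11 -> bits=0001100001011100
Op 5: query ape -> checks bit1=0, bit9=1, bit11=1 (has a 0) -> no
Op 6: insert eel -> sets bits 2 3 -> bits=0011100001011100
Op 7: query fox -> checks bit4=1, bit9=1, bit11=1 (all 1) -> maybe
Op 8: query fox -> checks bit4=1, bit9=1, bit11=1 (all 1) -> maybe
Op 9: query emu -> checks bit9=1, bit12=1, bit13=1 (all 1) -> maybe
Op 10: query gnu -> checks bit0=0, bit6=0, bit8=0 (has a 0) -> no
Op 11: insert ape -> sets bits 1 9 11 -> bits=0111100001011100
Op 12: query eel -> checks bit2=1, bit3=1 (all 1) -> maybe
Query results in order: no no maybe maybe maybe no maybe

Answer: no no maybe maybe maybe no maybe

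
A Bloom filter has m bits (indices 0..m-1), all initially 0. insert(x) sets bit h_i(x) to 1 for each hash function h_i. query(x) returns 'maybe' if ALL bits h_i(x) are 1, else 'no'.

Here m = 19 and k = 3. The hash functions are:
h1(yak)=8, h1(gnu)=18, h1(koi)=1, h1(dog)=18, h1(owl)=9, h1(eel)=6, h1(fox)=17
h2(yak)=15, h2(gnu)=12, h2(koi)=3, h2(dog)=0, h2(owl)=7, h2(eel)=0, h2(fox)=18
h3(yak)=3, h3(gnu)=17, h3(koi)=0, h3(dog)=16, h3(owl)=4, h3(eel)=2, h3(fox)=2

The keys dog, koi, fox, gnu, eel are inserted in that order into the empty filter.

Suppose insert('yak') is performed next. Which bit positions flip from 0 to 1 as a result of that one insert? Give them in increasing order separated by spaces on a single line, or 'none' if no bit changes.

Start: bits=0000000000000000000
After insert 'dog': sets bits 0 16 18 -> bits=1000000000000000101
After insert 'koi': sets bits 0 1 3 -> bits=1101000000000000101
After insert 'fox': sets bits 2 17 18 -> bits=1111000000000000111
After insert 'gnu': sets bits 12 17 18 -> bits=1111000000001000111
After insert 'eel': sets bits 0 2 6 -> bits=1111001000001000111
insert 'yak' would touch bits 3 8 15; currently bit3=1, bit8=0, bit15=0
Bits that are 0 among those (would change 0->1): 8 15

Answer: 8 15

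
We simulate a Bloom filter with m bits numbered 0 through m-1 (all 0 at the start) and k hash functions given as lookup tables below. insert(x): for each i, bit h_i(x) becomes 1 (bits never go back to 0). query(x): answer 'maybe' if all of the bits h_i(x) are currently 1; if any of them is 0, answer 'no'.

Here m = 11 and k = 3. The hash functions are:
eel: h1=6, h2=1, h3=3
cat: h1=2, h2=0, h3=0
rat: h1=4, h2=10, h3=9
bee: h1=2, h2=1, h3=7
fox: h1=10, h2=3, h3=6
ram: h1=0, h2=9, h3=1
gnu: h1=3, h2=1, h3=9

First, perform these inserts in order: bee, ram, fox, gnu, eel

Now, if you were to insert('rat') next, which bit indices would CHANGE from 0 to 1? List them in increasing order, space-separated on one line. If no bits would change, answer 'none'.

Start: bits=00000000000
After insert 'bee': sets bits 1 2 7 -> bits=01100001000
After insert 'ram': sets bits 0 1 9 -> bits=11100001010
After insert 'fox': sets bits 3 6 10 -> bits=11110011011
After insert 'gnu': sets bits 1 3 9 -> bits=11110011011
After insert 'eel': sets bits 1 3 6 -> bits=11110011011
insert 'rat' would touch bits 4 9 10; currently bit4=0, bit9=1, bit10=1
Bits that are 0 among those (would change 0->1): 4

Answer: 4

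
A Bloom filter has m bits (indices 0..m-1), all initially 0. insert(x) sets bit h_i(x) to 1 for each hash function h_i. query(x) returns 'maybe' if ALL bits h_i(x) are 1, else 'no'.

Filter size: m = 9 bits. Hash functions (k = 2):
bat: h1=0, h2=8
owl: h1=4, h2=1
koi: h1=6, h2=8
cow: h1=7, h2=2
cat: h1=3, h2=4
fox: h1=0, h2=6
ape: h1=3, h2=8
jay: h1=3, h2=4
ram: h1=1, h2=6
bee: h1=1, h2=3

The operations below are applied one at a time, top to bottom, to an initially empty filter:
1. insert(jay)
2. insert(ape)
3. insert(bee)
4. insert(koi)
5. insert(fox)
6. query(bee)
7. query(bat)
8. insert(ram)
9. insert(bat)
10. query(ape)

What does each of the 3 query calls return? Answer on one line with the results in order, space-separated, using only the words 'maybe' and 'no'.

Answer: maybe maybe maybe

Derivation:
Start: bits=000000000
Op 1: insert jay -> sets bits 3 4 -> bits=000110000
Op 2: insert ape -> sets bits 3 8 -> bits=000110001
Op 3: insert bee -> sets bits 1 3 -> bits=010110001
Op 4: insert koi -> sets bits 6 8 -> bits=010110101
Op 5: insert fox -> sets bits 0 6 -> bits=110110101
Op 6: query bee -> checks bit1=1, bit3=1 (all 1) -> maybe
Op 7: query bat -> checks bit0=1, bit8=1 (all 1) -> maybe
Op 8: insert ram -> sets bits 1 6 -> bits=110110101
Op 9: insert bat -> sets bits 0 8 -> bits=110110101
Op 10: query ape -> checks bit3=1, bit8=1 (all 1) -> maybe
Query results in order: maybe maybe maybe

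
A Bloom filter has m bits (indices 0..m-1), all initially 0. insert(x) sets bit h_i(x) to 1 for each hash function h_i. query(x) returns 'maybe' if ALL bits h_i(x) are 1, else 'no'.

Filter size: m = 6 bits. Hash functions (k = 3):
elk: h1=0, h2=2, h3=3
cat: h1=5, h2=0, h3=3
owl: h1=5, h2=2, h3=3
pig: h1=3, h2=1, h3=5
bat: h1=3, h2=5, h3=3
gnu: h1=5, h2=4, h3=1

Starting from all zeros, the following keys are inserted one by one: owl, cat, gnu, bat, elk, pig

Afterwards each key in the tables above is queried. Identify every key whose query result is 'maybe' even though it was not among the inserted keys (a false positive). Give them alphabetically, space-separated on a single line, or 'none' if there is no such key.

Answer: none

Derivation:
Start: bits=000000
After insert 'owl': sets bits 2 3 5 -> bits=001101
After insert 'cat': sets bits 0 3 5 -> bits=101101
After insert 'gnu': sets bits 1 4 5 -> bits=111111
After insert 'bat': sets bits 3 5 -> bits=111111
After insert 'elk': sets bits 0 2 3 -> bits=111111
After insert 'pig': sets bits 1 3 5 -> bits=111111
Not inserted: (none) — query each against bits=111111:
False positives (alphabetical): none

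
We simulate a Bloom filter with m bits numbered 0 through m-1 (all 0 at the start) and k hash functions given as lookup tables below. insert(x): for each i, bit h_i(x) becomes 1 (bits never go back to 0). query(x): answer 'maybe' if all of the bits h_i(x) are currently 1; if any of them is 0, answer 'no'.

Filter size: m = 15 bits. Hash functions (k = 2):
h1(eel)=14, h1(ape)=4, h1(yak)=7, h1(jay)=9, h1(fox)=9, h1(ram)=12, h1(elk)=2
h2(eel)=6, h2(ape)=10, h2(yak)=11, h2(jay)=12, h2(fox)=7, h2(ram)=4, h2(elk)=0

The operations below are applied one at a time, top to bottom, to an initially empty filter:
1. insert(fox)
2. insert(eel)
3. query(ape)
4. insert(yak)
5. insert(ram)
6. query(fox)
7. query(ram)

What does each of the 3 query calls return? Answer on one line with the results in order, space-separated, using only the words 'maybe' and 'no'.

Start: bits=000000000000000
Op 1: insert fox -> sets bits 7 9 -> bits=000000010100000
Op 2: insert eel -> sets bits 6 14 -> bits=000000110100001
Op 3: query ape -> checks bit4=0, bit10=0 (has a 0) -> no
Op 4: insert yak -> sets bits 7 11 -> bits=000000110101001
Op 5: insert ram -> sets bits 4 12 -> bits=000010110101101
Op 6: query fox -> checks bit7=1, bit9=1 (all 1) -> maybe
Op 7: query ram -> checks bit4=1, bit12=1 (all 1) -> maybe
Query results in order: no maybe maybe

Answer: no maybe maybe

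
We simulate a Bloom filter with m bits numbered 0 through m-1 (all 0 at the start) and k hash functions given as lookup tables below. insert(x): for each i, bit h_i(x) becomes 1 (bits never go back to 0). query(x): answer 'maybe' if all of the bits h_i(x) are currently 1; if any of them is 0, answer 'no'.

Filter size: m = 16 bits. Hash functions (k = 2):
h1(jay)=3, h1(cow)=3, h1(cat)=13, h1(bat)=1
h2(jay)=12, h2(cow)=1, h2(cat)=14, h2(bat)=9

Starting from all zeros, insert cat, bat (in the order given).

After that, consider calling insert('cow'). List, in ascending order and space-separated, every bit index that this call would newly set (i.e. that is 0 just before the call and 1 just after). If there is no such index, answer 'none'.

Answer: 3

Derivation:
Start: bits=0000000000000000
After insert 'cat': sets bits 13 14 -> bits=0000000000000110
After insert 'bat': sets bits 1 9 -> bits=0100000001000110
insert 'cow' would touch bits 1 3; currently bit1=1, bit3=0
Bits that are 0 among those (would change 0->1): 3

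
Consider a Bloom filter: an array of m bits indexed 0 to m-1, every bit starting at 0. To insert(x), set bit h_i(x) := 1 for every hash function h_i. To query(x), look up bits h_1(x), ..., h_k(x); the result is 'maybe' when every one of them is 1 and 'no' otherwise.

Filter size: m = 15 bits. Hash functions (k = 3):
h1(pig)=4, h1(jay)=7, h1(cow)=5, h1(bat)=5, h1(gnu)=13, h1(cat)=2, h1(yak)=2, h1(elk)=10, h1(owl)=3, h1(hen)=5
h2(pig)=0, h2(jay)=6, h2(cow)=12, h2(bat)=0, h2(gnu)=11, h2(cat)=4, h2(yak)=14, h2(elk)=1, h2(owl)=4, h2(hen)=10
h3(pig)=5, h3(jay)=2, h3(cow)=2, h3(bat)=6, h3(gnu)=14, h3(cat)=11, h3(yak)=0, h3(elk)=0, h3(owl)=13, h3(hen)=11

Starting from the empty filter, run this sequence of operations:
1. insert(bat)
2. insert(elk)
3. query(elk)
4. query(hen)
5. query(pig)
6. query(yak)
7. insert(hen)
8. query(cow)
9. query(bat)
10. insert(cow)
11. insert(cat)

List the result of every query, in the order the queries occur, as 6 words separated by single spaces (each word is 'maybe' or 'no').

Answer: maybe no no no no maybe

Derivation:
Start: bits=000000000000000
Op 1: insert bat -> sets bits 0 5 6 -> bits=100001100000000
Op 2: insert elk -> sets bits 0 1 10 -> bits=110001100010000
Op 3: query elk -> checks bit0=1, bit1=1, bit10=1 (all 1) -> maybe
Op 4: query hen -> checks bit5=1, bit10=1, bit11=0 (has a 0) -> no
Op 5: query pig -> checks bit0=1, bit4=0, bit5=1 (has a 0) -> no
Op 6: query yak -> checks bit0=1, bit2=0, bit14=0 (has a 0) -> no
Op 7: insert hen -> sets bits 5 10 11 -> bits=110001100011000
Op 8: query cow -> checks bit2=0, bit5=1, bit12=0 (has a 0) -> no
Op 9: query bat -> checks bit0=1, bit5=1, bit6=1 (all 1) -> maybe
Op 10: insert cow -> sets bits 2 5 12 -> bits=111001100011100
Op 11: insert cat -> sets bits 2 4 11 -> bits=111011100011100
Query results in order: maybe no no no no maybe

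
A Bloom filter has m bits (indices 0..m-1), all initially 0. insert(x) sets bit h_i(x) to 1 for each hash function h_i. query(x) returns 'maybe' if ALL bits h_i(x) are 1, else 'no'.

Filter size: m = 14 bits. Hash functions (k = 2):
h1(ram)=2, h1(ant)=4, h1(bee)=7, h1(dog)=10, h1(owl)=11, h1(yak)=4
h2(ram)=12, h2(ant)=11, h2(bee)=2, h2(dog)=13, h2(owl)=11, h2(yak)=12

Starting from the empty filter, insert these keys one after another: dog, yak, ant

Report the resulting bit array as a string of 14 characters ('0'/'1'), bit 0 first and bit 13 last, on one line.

Start: bits=00000000000000
After insert 'dog': sets bits 10 13 -> bits=00000000001001
After insert 'yak': sets bits 4 12 -> bits=00001000001011
After insert 'ant': sets bits 4 11 -> bits=00001000001111

Answer: 00001000001111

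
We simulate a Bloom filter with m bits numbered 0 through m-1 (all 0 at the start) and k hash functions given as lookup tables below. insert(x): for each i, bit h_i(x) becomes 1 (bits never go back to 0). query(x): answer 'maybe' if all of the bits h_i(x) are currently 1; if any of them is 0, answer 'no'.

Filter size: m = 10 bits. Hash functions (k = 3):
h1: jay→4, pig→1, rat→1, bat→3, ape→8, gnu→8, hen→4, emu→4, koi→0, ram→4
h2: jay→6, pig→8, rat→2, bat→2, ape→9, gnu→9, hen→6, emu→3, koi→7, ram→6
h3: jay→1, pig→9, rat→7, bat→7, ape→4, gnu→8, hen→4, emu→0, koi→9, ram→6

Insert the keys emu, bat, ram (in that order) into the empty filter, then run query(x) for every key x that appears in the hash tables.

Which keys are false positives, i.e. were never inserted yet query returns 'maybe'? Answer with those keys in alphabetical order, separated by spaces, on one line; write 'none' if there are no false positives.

Answer: hen

Derivation:
Start: bits=0000000000
After insert 'emu': sets bits 0 3 4 -> bits=1001100000
After insert 'bat': sets bits 2 3 7 -> bits=1011100100
After insert 'ram': sets bits 4 6 -> bits=1011101100
Not inserted: ape gnu hen jay koi pig rat — query each against bits=1011101100:
query ape: checks bit4=1, bit8=0, bit9=0 (has a 0) -> no => not a false positive
query gnu: checks bit8=0, bit9=0 (has a 0) -> no => not a false positive
query hen: checks bit4=1, bit6=1 (all 1) -> maybe => FALSE POSITIVE
query jay: checks bit1=0, bit4=1, bit6=1 (has a 0) -> no => not a false positive
query koi: checks bit0=1, bit7=1, bit9=0 (has a 0) -> no => not a false positive
query pig: checks bit1=0, bit8=0, bit9=0 (has a 0) -> no => not a false positive
query rat: checks bit1=0, bit2=1, bit7=1 (has a 0) -> no => not a false positive
False positives (alphabetical): hen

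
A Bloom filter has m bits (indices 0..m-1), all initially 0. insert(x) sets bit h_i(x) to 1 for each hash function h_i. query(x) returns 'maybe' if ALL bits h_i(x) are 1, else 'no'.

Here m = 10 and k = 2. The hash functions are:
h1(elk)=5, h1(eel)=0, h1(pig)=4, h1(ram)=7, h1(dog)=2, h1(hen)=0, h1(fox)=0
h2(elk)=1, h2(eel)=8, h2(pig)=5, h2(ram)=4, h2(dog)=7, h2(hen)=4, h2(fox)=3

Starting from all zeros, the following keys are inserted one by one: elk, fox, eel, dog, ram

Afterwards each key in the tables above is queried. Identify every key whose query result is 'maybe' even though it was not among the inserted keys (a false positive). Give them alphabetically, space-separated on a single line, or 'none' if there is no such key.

Answer: hen pig

Derivation:
Start: bits=0000000000
After insert 'elk': sets bits 1 5 -> bits=0100010000
After insert 'fox': sets bits 0 3 -> bits=1101010000
After insert 'eel': sets bits 0 8 -> bits=1101010010
After insert 'dog': sets bits 2 7 -> bits=1111010110
After insert 'ram': sets bits 4 7 -> bits=1111110110
Not inserted: hen pig — query each against bits=1111110110:
query hen: checks bit0=1, bit4=1 (all 1) -> maybe => FALSE POSITIVE
query pig: checks bit4=1, bit5=1 (all 1) -> maybe => FALSE POSITIVE
False positives (alphabetical): hen pig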